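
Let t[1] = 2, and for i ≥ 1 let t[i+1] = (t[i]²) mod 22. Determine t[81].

Computing terms: t[1] = 2, t[2] = 4, t[3] = 16, t[4] = 14, t[5] = 20, t[6] = 4.
Since t[6] = t[2] = 4, the sequence is eventually periodic: after a pre-period of length 1 it cycles with period 4.
For i ≥ 2, t[i] depends only on (i - 2) mod 4. (81 - 2) mod 4 = 3, so t[81] = t[5] = 20.

20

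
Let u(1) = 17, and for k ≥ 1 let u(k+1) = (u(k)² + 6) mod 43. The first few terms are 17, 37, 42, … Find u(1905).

42

Computing terms: u(1) = 17,  u(2) = 37,  u(3) = 42,  u(4) = 7,  u(5) = 12,  u(6) = 21,  u(7) = 17.
Since u(7) = u(1) = 17, the sequence is periodic with period 6.
(1905 - 1) mod 6 = 2, so u(1905) = u(3) = 42.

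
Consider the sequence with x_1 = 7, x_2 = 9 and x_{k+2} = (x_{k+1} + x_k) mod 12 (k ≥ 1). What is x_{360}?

Computing terms: x_1 = 7, x_2 = 9, x_3 = 4, x_4 = 1, x_5 = 5, x_6 = 6, x_7 = 11, x_8 = 5, x_9 = 4, x_{10} = 9, x_{11} = 1, x_{12} = 10, x_{13} = 11, x_{14} = 9, x_{15} = 8, x_{16} = 5, x_{17} = 1, x_{18} = 6, x_{19} = 7, x_{20} = 1, x_{21} = 8, x_{22} = 9, x_{23} = 5, x_{24} = 2, x_{25} = 7, x_{26} = 9.
The sequence repeats with period 24.
(360 - 1) mod 24 = 23, so x_{360} = x_{24} = 2.

2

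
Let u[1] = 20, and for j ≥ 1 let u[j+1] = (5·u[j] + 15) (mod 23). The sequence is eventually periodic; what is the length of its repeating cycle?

22

Listing terms: u[1] = 20; u[2] = 0; u[3] = 15; u[4] = 21; u[5] = 5; u[6] = 17; u[7] = 8; u[8] = 9; u[9] = 14; u[10] = 16; u[11] = 3; u[12] = 7; u[13] = 4; u[14] = 12; u[15] = 6; u[16] = 22; u[17] = 10; u[18] = 19; u[19] = 18; u[20] = 13; u[21] = 11; u[22] = 1; u[23] = 20.
The sequence repeats with period 22.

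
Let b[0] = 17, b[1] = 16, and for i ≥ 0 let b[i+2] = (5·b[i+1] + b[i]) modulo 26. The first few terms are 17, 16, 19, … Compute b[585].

b[0] = 17; b[1] = 16; b[2] = 19; b[3] = 7; b[4] = 2; b[5] = 17; b[6] = 9; b[7] = 10; b[8] = 7; b[9] = 19; b[10] = 24; b[11] = 9; b[12] = 17; b[13] = 16.
Since (b[12], b[13]) = (b[0], b[1]) = (17, 16) (two consecutive terms determine the rest), the sequence is periodic with period 12.
(585 - 0) mod 12 = 9, so b[585] = b[9] = 19.

19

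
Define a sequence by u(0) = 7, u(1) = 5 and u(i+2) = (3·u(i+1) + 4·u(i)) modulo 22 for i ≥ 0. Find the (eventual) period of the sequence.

10

We have u(0) = 7, u(1) = 5, u(2) = 21, u(3) = 17, u(4) = 3, u(5) = 11, u(6) = 1, u(7) = 3, u(8) = 13, u(9) = 7, u(10) = 7, u(11) = 5.
Since (u(10), u(11)) = (u(0), u(1)) = (7, 5) (two consecutive terms determine the rest), the sequence is periodic with period 10.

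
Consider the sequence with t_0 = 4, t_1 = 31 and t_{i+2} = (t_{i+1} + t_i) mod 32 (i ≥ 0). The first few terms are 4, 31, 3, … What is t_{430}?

9

t_0 = 4; t_1 = 31; t_2 = 3; t_3 = 2; t_4 = 5; t_5 = 7; t_6 = 12; t_7 = 19; t_8 = 31; t_9 = 18; t_{10} = 17; t_{11} = 3; t_{12} = 20; t_{13} = 23; t_{14} = 11; t_{15} = 2; t_{16} = 13; t_{17} = 15; t_{18} = 28; t_{19} = 11; t_{20} = 7; t_{21} = 18; t_{22} = 25; t_{23} = 11; t_{24} = 4; t_{25} = 15; t_{26} = 19; t_{27} = 2; t_{28} = 21; t_{29} = 23; t_{30} = 12; t_{31} = 3; t_{32} = 15; t_{33} = 18; t_{34} = 1; t_{35} = 19; t_{36} = 20; t_{37} = 7; t_{38} = 27; t_{39} = 2; t_{40} = 29; t_{41} = 31; t_{42} = 28; t_{43} = 27; t_{44} = 23; t_{45} = 18; t_{46} = 9; t_{47} = 27; t_{48} = 4; t_{49} = 31.
The sequence repeats with period 48.
(430 - 0) mod 48 = 46, so t_{430} = t_{46} = 9.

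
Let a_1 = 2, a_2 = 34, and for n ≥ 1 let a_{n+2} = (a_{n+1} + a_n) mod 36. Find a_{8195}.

Listing terms: a_1 = 2, a_2 = 34, a_3 = 0, a_4 = 34, a_5 = 34, a_6 = 32, a_7 = 30, a_8 = 26, a_9 = 20, a_{10} = 10, a_{11} = 30, a_{12} = 4, a_{13} = 34, a_{14} = 2, a_{15} = 0, a_{16} = 2, a_{17} = 2, a_{18} = 4, a_{19} = 6, a_{20} = 10, a_{21} = 16, a_{22} = 26, a_{23} = 6, a_{24} = 32, a_{25} = 2, a_{26} = 34.
The sequence repeats with period 24.
(8195 - 1) mod 24 = 10, so a_{8195} = a_{11} = 30.

30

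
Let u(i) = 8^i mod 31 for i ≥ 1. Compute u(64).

4

We have u(1) = 8; u(2) = 2; u(3) = 16; u(4) = 4; u(5) = 1; u(6) = 8.
The sequence repeats with period 5.
So u(64) = u(1 + ((64-1) mod 5)) = u(4) = 4.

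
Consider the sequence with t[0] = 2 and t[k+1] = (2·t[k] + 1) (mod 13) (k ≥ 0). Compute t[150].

t[0] = 2; t[1] = 5; t[2] = 11; t[3] = 10; t[4] = 8; t[5] = 4; t[6] = 9; t[7] = 6; t[8] = 0; t[9] = 1; t[10] = 3; t[11] = 7; t[12] = 2.
The sequence repeats with period 12.
So t[150] = t[0 + ((150-0) mod 12)] = t[6] = 9.

9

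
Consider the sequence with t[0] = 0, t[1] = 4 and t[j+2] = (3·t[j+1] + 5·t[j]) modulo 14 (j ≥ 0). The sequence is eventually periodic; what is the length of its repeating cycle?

Computing terms: t[0] = 0; t[1] = 4; t[2] = 12; t[3] = 0; t[4] = 4.
Since (t[3], t[4]) = (t[0], t[1]) = (0, 4) (two consecutive terms determine the rest), the sequence is periodic with period 3.

3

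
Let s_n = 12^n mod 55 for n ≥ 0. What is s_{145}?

s_0 = 1,  s_1 = 12,  s_2 = 34,  s_3 = 23,  s_4 = 1.
The sequence repeats with period 4.
(145 - 0) mod 4 = 1, so s_{145} = s_1 = 12.

12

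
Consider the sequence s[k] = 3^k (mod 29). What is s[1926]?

s[0] = 1,  s[1] = 3,  s[2] = 9,  s[3] = 27,  s[4] = 23,  s[5] = 11,  s[6] = 4,  s[7] = 12,  s[8] = 7,  s[9] = 21,  s[10] = 5,  s[11] = 15,  s[12] = 16,  s[13] = 19,  s[14] = 28,  s[15] = 26,  s[16] = 20,  s[17] = 2,  s[18] = 6,  s[19] = 18,  s[20] = 25,  s[21] = 17,  s[22] = 22,  s[23] = 8,  s[24] = 24,  s[25] = 14,  s[26] = 13,  s[27] = 10,  s[28] = 1.
Since s[28] = s[0] = 1, the sequence is periodic with period 28.
(1926 - 0) mod 28 = 22, so s[1926] = s[22] = 22.

22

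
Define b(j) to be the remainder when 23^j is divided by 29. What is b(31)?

We have b(0) = 1, b(1) = 23, b(2) = 7, b(3) = 16, b(4) = 20, b(5) = 25, b(6) = 24, b(7) = 1.
The sequence repeats with period 7.
(31 - 0) mod 7 = 3, so b(31) = b(3) = 16.

16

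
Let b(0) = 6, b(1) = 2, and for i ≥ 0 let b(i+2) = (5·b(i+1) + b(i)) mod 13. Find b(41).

Listing terms: b(0) = 6,  b(1) = 2,  b(2) = 3,  b(3) = 4,  b(4) = 10,  b(5) = 2,  b(6) = 7,  b(7) = 11,  b(8) = 10,  b(9) = 9,  b(10) = 3,  b(11) = 11,  b(12) = 6,  b(13) = 2.
The sequence repeats with period 12.
So b(41) = b(0 + ((41-0) mod 12)) = b(5) = 2.

2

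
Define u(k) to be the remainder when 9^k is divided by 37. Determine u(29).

7

Listing terms: u(1) = 9, u(2) = 7, u(3) = 26, u(4) = 12, u(5) = 34, u(6) = 10, u(7) = 16, u(8) = 33, u(9) = 1, u(10) = 9.
The sequence repeats with period 9.
(29 - 1) mod 9 = 1, so u(29) = u(2) = 7.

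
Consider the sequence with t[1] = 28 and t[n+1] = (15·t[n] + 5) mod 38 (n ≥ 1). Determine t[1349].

30

Computing terms: t[1] = 28, t[2] = 7, t[3] = 34, t[4] = 21, t[5] = 16, t[6] = 17, t[7] = 32, t[8] = 29, t[9] = 22, t[10] = 31, t[11] = 14, t[12] = 25, t[13] = 0, t[14] = 5, t[15] = 4, t[16] = 27, t[17] = 30, t[18] = 37, t[19] = 28.
The sequence repeats with period 18.
(1349 - 1) mod 18 = 16, so t[1349] = t[17] = 30.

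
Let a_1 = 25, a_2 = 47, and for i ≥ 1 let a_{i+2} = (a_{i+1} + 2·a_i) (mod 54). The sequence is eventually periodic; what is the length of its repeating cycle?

Listing terms: a_1 = 25,  a_2 = 47,  a_3 = 43,  a_4 = 29,  a_5 = 7,  a_6 = 11,  a_7 = 25,  a_8 = 47.
The sequence repeats with period 6.

6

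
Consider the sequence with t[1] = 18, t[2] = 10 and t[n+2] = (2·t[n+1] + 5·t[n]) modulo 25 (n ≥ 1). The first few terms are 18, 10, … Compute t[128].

20

We have t[1] = 18,  t[2] = 10,  t[3] = 10,  t[4] = 20,  t[5] = 15,  t[6] = 5,  t[7] = 10,  t[8] = 20.
Since (t[7], t[8]) = (t[3], t[4]) = (10, 20) (two consecutive terms determine the rest), the sequence is eventually periodic: after a pre-period of length 2 it cycles with period 4.
For n ≥ 3, t[n] depends only on (n - 3) mod 4. (128 - 3) mod 4 = 1, so t[128] = t[4] = 20.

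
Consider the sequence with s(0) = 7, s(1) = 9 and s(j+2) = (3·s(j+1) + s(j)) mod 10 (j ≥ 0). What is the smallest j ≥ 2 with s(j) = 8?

11

Computing terms: s(0) = 7, s(1) = 9, s(2) = 4, s(3) = 1, s(4) = 7, s(5) = 2, s(6) = 3, s(7) = 1, s(8) = 6, s(9) = 9, s(10) = 3, s(11) = 8, s(12) = 7, s(13) = 9.
The sequence repeats with period 12.
The value 8 first appears (with j ≥ 2) at s(11).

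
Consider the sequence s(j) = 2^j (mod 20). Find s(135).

Computing terms: s(0) = 1,  s(1) = 2,  s(2) = 4,  s(3) = 8,  s(4) = 16,  s(5) = 12,  s(6) = 4.
Since s(6) = s(2) = 4, the sequence is eventually periodic: after a pre-period of length 2 it cycles with period 4.
For j ≥ 2, s(j) depends only on (j - 2) mod 4. (135 - 2) mod 4 = 1, so s(135) = s(3) = 8.

8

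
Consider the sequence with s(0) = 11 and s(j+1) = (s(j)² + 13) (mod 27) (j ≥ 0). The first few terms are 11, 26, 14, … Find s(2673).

s(0) = 11,  s(1) = 26,  s(2) = 14,  s(3) = 20,  s(4) = 8,  s(5) = 23,  s(6) = 2,  s(7) = 17,  s(8) = 5,  s(9) = 11.
The sequence repeats with period 9.
So s(2673) = s(0 + ((2673-0) mod 9)) = s(0) = 11.

11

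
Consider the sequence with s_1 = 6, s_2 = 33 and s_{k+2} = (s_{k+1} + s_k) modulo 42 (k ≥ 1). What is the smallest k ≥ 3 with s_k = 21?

Listing terms: s_1 = 6, s_2 = 33, s_3 = 39, s_4 = 30, s_5 = 27, s_6 = 15, s_7 = 0, s_8 = 15, s_9 = 15, s_{10} = 30, s_{11} = 3, s_{12} = 33, s_{13} = 36, s_{14} = 27, s_{15} = 21, s_{16} = 6, s_{17} = 27, s_{18} = 33, s_{19} = 18, s_{20} = 9, s_{21} = 27, s_{22} = 36, s_{23} = 21, s_{24} = 15, s_{25} = 36, s_{26} = 9, s_{27} = 3, s_{28} = 12, s_{29} = 15, s_{30} = 27, s_{31} = 0, s_{32} = 27, s_{33} = 27, s_{34} = 12, s_{35} = 39, s_{36} = 9, s_{37} = 6, s_{38} = 15, s_{39} = 21, s_{40} = 36, s_{41} = 15, s_{42} = 9, s_{43} = 24, s_{44} = 33, s_{45} = 15, s_{46} = 6, s_{47} = 21, s_{48} = 27, s_{49} = 6, s_{50} = 33.
Since (s_{49}, s_{50}) = (s_1, s_2) = (6, 33) (two consecutive terms determine the rest), the sequence is periodic with period 48.
The value 21 first appears (with k ≥ 3) at s_{15}.

15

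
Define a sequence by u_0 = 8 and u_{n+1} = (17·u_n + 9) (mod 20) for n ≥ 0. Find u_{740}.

8

u_0 = 8,  u_1 = 5,  u_2 = 14,  u_3 = 7,  u_4 = 8.
Since u_4 = u_0 = 8, the sequence is periodic with period 4.
(740 - 0) mod 4 = 0, so u_{740} = u_0 = 8.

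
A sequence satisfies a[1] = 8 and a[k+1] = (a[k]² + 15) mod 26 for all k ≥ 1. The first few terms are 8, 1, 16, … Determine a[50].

Computing terms: a[1] = 8,  a[2] = 1,  a[3] = 16,  a[4] = 11,  a[5] = 6,  a[6] = 25,  a[7] = 16.
Since a[7] = a[3] = 16, the sequence is eventually periodic: after a pre-period of length 2 it cycles with period 4.
For k ≥ 3, a[k] depends only on (k - 3) mod 4. (50 - 3) mod 4 = 3, so a[50] = a[6] = 25.

25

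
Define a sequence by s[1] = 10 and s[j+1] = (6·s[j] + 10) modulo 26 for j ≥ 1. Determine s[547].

Listing terms: s[1] = 10, s[2] = 18, s[3] = 14, s[4] = 16, s[5] = 2, s[6] = 22, s[7] = 12, s[8] = 4, s[9] = 8, s[10] = 6, s[11] = 20, s[12] = 0, s[13] = 10.
Since s[13] = s[1] = 10, the sequence is periodic with period 12.
(547 - 1) mod 12 = 6, so s[547] = s[7] = 12.

12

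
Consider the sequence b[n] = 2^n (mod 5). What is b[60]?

1

We have b[1] = 2,  b[2] = 4,  b[3] = 3,  b[4] = 1,  b[5] = 2.
Since b[5] = b[1] = 2, the sequence is periodic with period 4.
So b[60] = b[1 + ((60-1) mod 4)] = b[4] = 1.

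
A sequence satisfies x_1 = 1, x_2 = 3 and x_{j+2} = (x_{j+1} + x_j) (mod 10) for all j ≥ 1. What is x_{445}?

We have x_1 = 1, x_2 = 3, x_3 = 4, x_4 = 7, x_5 = 1, x_6 = 8, x_7 = 9, x_8 = 7, x_9 = 6, x_{10} = 3, x_{11} = 9, x_{12} = 2, x_{13} = 1, x_{14} = 3.
The sequence repeats with period 12.
(445 - 1) mod 12 = 0, so x_{445} = x_1 = 1.

1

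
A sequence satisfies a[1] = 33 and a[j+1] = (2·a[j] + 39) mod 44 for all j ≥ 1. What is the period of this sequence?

Computing terms: a[1] = 33; a[2] = 17; a[3] = 29; a[4] = 9; a[5] = 13; a[6] = 21; a[7] = 37; a[8] = 25; a[9] = 1; a[10] = 41; a[11] = 33.
The sequence repeats with period 10.

10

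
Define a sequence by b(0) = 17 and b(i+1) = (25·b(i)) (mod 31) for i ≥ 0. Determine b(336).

We have b(0) = 17, b(1) = 22, b(2) = 23, b(3) = 17.
The sequence repeats with period 3.
So b(336) = b(0 + ((336-0) mod 3)) = b(0) = 17.

17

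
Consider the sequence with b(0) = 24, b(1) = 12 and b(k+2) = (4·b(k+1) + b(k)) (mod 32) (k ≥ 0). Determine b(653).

We have b(0) = 24,  b(1) = 12,  b(2) = 8,  b(3) = 12,  b(4) = 24,  b(5) = 12.
The sequence repeats with period 4.
So b(653) = b(0 + ((653-0) mod 4)) = b(1) = 12.

12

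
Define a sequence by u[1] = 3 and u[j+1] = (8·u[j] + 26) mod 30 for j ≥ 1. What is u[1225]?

18

We have u[1] = 3,  u[2] = 20,  u[3] = 6,  u[4] = 14,  u[5] = 18,  u[6] = 20.
Since u[6] = u[2] = 20, the sequence is eventually periodic: after a pre-period of length 1 it cycles with period 4.
For j ≥ 2, u[j] depends only on (j - 2) mod 4. (1225 - 2) mod 4 = 3, so u[1225] = u[5] = 18.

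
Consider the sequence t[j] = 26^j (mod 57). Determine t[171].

20

We have t[1] = 26, t[2] = 49, t[3] = 20, t[4] = 7, t[5] = 11, t[6] = 1, t[7] = 26.
Since t[7] = t[1] = 26, the sequence is periodic with period 6.
(171 - 1) mod 6 = 2, so t[171] = t[3] = 20.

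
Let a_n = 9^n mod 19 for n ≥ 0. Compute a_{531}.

1

Computing terms: a_0 = 1; a_1 = 9; a_2 = 5; a_3 = 7; a_4 = 6; a_5 = 16; a_6 = 11; a_7 = 4; a_8 = 17; a_9 = 1.
The sequence repeats with period 9.
(531 - 0) mod 9 = 0, so a_{531} = a_0 = 1.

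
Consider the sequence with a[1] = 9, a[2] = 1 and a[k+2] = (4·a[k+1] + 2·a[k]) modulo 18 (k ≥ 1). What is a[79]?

a[1] = 9,  a[2] = 1,  a[3] = 4,  a[4] = 0,  a[5] = 8,  a[6] = 14,  a[7] = 0,  a[8] = 10,  a[9] = 4,  a[10] = 0.
Since (a[9], a[10]) = (a[3], a[4]) = (4, 0) (two consecutive terms determine the rest), the sequence is eventually periodic: after a pre-period of length 2 it cycles with period 6.
For k ≥ 3, a[k] depends only on (k - 3) mod 6. (79 - 3) mod 6 = 4, so a[79] = a[7] = 0.

0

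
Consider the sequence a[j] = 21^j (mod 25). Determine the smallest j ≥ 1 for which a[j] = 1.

a[0] = 1,  a[1] = 21,  a[2] = 16,  a[3] = 11,  a[4] = 6,  a[5] = 1.
Since a[5] = a[0] = 1, the sequence is periodic with period 5.
The value 1 next appears (with j ≥ 1) at a[5].

5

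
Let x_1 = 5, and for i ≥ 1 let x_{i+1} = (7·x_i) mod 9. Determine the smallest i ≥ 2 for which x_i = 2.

3

Computing terms: x_1 = 5, x_2 = 8, x_3 = 2, x_4 = 5.
The sequence repeats with period 3.
The value 2 first appears (with i ≥ 2) at x_3.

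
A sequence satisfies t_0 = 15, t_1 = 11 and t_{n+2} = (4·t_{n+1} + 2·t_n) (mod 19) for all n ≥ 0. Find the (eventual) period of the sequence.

9

We have t_0 = 15,  t_1 = 11,  t_2 = 17,  t_3 = 14,  t_4 = 14,  t_5 = 8,  t_6 = 3,  t_7 = 9,  t_8 = 4,  t_9 = 15,  t_{10} = 11.
Since (t_9, t_{10}) = (t_0, t_1) = (15, 11) (two consecutive terms determine the rest), the sequence is periodic with period 9.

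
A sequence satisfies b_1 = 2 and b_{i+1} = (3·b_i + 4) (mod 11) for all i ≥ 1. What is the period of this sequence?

We have b_1 = 2, b_2 = 10, b_3 = 1, b_4 = 7, b_5 = 3, b_6 = 2.
Since b_6 = b_1 = 2, the sequence is periodic with period 5.

5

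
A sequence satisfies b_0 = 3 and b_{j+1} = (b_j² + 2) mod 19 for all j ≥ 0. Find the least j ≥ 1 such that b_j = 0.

5

b_0 = 3; b_1 = 11; b_2 = 9; b_3 = 7; b_4 = 13; b_5 = 0; b_6 = 2; b_7 = 6; b_8 = 0.
Since b_8 = b_5 = 0, the sequence is eventually periodic: after a pre-period of length 5 it cycles with period 3.
The value 0 first appears (with j ≥ 1) at b_5.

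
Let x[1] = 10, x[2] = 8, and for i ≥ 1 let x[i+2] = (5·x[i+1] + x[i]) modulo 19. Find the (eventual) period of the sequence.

40

Computing terms: x[1] = 10; x[2] = 8; x[3] = 12; x[4] = 11; x[5] = 10; x[6] = 4; x[7] = 11; x[8] = 2; x[9] = 2; x[10] = 12; x[11] = 5; x[12] = 18; x[13] = 0; x[14] = 18; x[15] = 14; x[16] = 12; x[17] = 17; x[18] = 2; x[19] = 8; x[20] = 4; x[21] = 9; x[22] = 11; x[23] = 7; x[24] = 8; x[25] = 9; x[26] = 15; x[27] = 8; x[28] = 17; x[29] = 17; x[30] = 7; x[31] = 14; x[32] = 1; x[33] = 0; x[34] = 1; x[35] = 5; x[36] = 7; x[37] = 2; x[38] = 17; x[39] = 11; x[40] = 15; x[41] = 10; x[42] = 8.
Since (x[41], x[42]) = (x[1], x[2]) = (10, 8) (two consecutive terms determine the rest), the sequence is periodic with period 40.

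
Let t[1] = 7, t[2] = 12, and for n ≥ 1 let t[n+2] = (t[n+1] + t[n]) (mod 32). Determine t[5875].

11

t[1] = 7, t[2] = 12, t[3] = 19, t[4] = 31, t[5] = 18, t[6] = 17, t[7] = 3, t[8] = 20, t[9] = 23, t[10] = 11, t[11] = 2, t[12] = 13, t[13] = 15, t[14] = 28, t[15] = 11, t[16] = 7, t[17] = 18, t[18] = 25, t[19] = 11, t[20] = 4, t[21] = 15, t[22] = 19, t[23] = 2, t[24] = 21, t[25] = 23, t[26] = 12, t[27] = 3, t[28] = 15, t[29] = 18, t[30] = 1, t[31] = 19, t[32] = 20, t[33] = 7, t[34] = 27, t[35] = 2, t[36] = 29, t[37] = 31, t[38] = 28, t[39] = 27, t[40] = 23, t[41] = 18, t[42] = 9, t[43] = 27, t[44] = 4, t[45] = 31, t[46] = 3, t[47] = 2, t[48] = 5, t[49] = 7, t[50] = 12.
Since (t[49], t[50]) = (t[1], t[2]) = (7, 12) (two consecutive terms determine the rest), the sequence is periodic with period 48.
So t[5875] = t[1 + ((5875-1) mod 48)] = t[19] = 11.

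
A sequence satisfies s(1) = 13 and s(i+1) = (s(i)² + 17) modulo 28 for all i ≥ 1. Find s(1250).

10

Computing terms: s(1) = 13,  s(2) = 18,  s(3) = 5,  s(4) = 14,  s(5) = 17,  s(6) = 26,  s(7) = 21,  s(8) = 10,  s(9) = 5.
Since s(9) = s(3) = 5, the sequence is eventually periodic: after a pre-period of length 2 it cycles with period 6.
For i ≥ 3, s(i) depends only on (i - 3) mod 6. (1250 - 3) mod 6 = 5, so s(1250) = s(8) = 10.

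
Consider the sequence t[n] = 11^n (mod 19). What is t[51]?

t[0] = 1; t[1] = 11; t[2] = 7; t[3] = 1.
The sequence repeats with period 3.
So t[51] = t[0 + ((51-0) mod 3)] = t[0] = 1.

1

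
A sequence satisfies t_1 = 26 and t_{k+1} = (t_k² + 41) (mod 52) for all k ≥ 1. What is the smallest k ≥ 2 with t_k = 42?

5

We have t_1 = 26, t_2 = 41, t_3 = 6, t_4 = 25, t_5 = 42, t_6 = 37, t_7 = 6.
Since t_7 = t_3 = 6, the sequence is eventually periodic: after a pre-period of length 2 it cycles with period 4.
The value 42 first appears (with k ≥ 2) at t_5.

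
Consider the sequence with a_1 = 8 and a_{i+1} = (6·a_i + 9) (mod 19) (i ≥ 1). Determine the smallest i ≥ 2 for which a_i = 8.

Computing terms: a_1 = 8,  a_2 = 0,  a_3 = 9,  a_4 = 6,  a_5 = 7,  a_6 = 13,  a_7 = 11,  a_8 = 18,  a_9 = 3,  a_{10} = 8.
Since a_{10} = a_1 = 8, the sequence is periodic with period 9.
The value 8 next appears (with i ≥ 2) at a_{10}.

10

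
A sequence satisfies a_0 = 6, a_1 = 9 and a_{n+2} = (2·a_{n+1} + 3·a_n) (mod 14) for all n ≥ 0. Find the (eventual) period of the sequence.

Computing terms: a_0 = 6,  a_1 = 9,  a_2 = 8,  a_3 = 1,  a_4 = 12,  a_5 = 13,  a_6 = 6,  a_7 = 9.
Since (a_6, a_7) = (a_0, a_1) = (6, 9) (two consecutive terms determine the rest), the sequence is periodic with period 6.

6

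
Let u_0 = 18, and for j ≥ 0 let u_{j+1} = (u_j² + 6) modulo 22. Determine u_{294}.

10

u_0 = 18,  u_1 = 0,  u_2 = 6,  u_3 = 20,  u_4 = 10,  u_5 = 18.
Since u_5 = u_0 = 18, the sequence is periodic with period 5.
So u_{294} = u_{0 + ((294-0) mod 5)} = u_4 = 10.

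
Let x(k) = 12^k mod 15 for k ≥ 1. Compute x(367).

Listing terms: x(1) = 12; x(2) = 9; x(3) = 3; x(4) = 6; x(5) = 12.
Since x(5) = x(1) = 12, the sequence is periodic with period 4.
(367 - 1) mod 4 = 2, so x(367) = x(3) = 3.

3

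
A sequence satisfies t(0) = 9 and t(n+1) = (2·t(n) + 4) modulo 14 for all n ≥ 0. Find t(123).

Computing terms: t(0) = 9, t(1) = 8, t(2) = 6, t(3) = 2, t(4) = 8.
Since t(4) = t(1) = 8, the sequence is eventually periodic: after a pre-period of length 1 it cycles with period 3.
For n ≥ 1, t(n) depends only on (n - 1) mod 3. (123 - 1) mod 3 = 2, so t(123) = t(3) = 2.

2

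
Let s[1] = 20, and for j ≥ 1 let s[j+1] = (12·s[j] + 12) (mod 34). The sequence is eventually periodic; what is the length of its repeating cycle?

Computing terms: s[1] = 20, s[2] = 14, s[3] = 10, s[4] = 30, s[5] = 32, s[6] = 22, s[7] = 4, s[8] = 26, s[9] = 18, s[10] = 24, s[11] = 28, s[12] = 8, s[13] = 6, s[14] = 16, s[15] = 0, s[16] = 12, s[17] = 20.
The sequence repeats with period 16.

16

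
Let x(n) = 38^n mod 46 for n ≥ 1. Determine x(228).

Computing terms: x(1) = 38; x(2) = 18; x(3) = 40; x(4) = 2; x(5) = 30; x(6) = 36; x(7) = 34; x(8) = 4; x(9) = 14; x(10) = 26; x(11) = 22; x(12) = 8; x(13) = 28; x(14) = 6; x(15) = 44; x(16) = 16; x(17) = 10; x(18) = 12; x(19) = 42; x(20) = 32; x(21) = 20; x(22) = 24; x(23) = 38.
Since x(23) = x(1) = 38, the sequence is periodic with period 22.
So x(228) = x(1 + ((228-1) mod 22)) = x(8) = 4.

4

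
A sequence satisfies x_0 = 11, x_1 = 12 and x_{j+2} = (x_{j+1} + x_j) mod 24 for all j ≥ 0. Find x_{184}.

x_0 = 11; x_1 = 12; x_2 = 23; x_3 = 11; x_4 = 10; x_5 = 21; x_6 = 7; x_7 = 4; x_8 = 11; x_9 = 15; x_{10} = 2; x_{11} = 17; x_{12} = 19; x_{13} = 12; x_{14} = 7; x_{15} = 19; x_{16} = 2; x_{17} = 21; x_{18} = 23; x_{19} = 20; x_{20} = 19; x_{21} = 15; x_{22} = 10; x_{23} = 1; x_{24} = 11; x_{25} = 12.
The sequence repeats with period 24.
So x_{184} = x_{0 + ((184-0) mod 24)} = x_{16} = 2.

2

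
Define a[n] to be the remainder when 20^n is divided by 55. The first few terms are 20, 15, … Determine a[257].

Listing terms: a[1] = 20; a[2] = 15; a[3] = 25; a[4] = 5; a[5] = 45; a[6] = 20.
The sequence repeats with period 5.
So a[257] = a[1 + ((257-1) mod 5)] = a[2] = 15.

15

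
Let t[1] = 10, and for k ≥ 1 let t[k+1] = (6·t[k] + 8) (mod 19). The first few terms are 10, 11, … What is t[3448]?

Listing terms: t[1] = 10,  t[2] = 11,  t[3] = 17,  t[4] = 15,  t[5] = 3,  t[6] = 7,  t[7] = 12,  t[8] = 4,  t[9] = 13,  t[10] = 10.
Since t[10] = t[1] = 10, the sequence is periodic with period 9.
(3448 - 1) mod 9 = 0, so t[3448] = t[1] = 10.

10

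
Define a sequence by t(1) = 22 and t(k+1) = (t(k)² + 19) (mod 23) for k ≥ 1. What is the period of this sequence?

4

t(1) = 22, t(2) = 20, t(3) = 5, t(4) = 21, t(5) = 0, t(6) = 19, t(7) = 12, t(8) = 2, t(9) = 0.
Since t(9) = t(5) = 0, the sequence is eventually periodic: after a pre-period of length 4 it cycles with period 4.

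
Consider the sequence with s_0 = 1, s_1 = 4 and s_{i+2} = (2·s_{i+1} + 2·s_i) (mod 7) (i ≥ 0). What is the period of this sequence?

Computing terms: s_0 = 1; s_1 = 4; s_2 = 3; s_3 = 0; s_4 = 6; s_5 = 5; s_6 = 1; s_7 = 5; s_8 = 5; s_9 = 6; s_{10} = 1; s_{11} = 0; s_{12} = 2; s_{13} = 4; s_{14} = 5; s_{15} = 4; s_{16} = 4; s_{17} = 2; s_{18} = 5; s_{19} = 0; s_{20} = 3; s_{21} = 6; s_{22} = 4; s_{23} = 6; s_{24} = 6; s_{25} = 3; s_{26} = 4; s_{27} = 0; s_{28} = 1; s_{29} = 2; s_{30} = 6; s_{31} = 2; s_{32} = 2; s_{33} = 1; s_{34} = 6; s_{35} = 0; s_{36} = 5; s_{37} = 3; s_{38} = 2; s_{39} = 3; s_{40} = 3; s_{41} = 5; s_{42} = 2; s_{43} = 0; s_{44} = 4; s_{45} = 1; s_{46} = 3; s_{47} = 1; s_{48} = 1; s_{49} = 4.
Since (s_{48}, s_{49}) = (s_0, s_1) = (1, 4) (two consecutive terms determine the rest), the sequence is periodic with period 48.

48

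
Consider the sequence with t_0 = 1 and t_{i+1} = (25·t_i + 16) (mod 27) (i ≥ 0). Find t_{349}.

11

t_0 = 1; t_1 = 14; t_2 = 15; t_3 = 13; t_4 = 17; t_5 = 9; t_6 = 25; t_7 = 20; t_8 = 3; t_9 = 10; t_{10} = 23; t_{11} = 24; t_{12} = 22; t_{13} = 26; t_{14} = 18; t_{15} = 7; t_{16} = 2; t_{17} = 12; t_{18} = 19; t_{19} = 5; t_{20} = 6; t_{21} = 4; t_{22} = 8; t_{23} = 0; t_{24} = 16; t_{25} = 11; t_{26} = 21; t_{27} = 1.
The sequence repeats with period 27.
So t_{349} = t_{0 + ((349-0) mod 27)} = t_{25} = 11.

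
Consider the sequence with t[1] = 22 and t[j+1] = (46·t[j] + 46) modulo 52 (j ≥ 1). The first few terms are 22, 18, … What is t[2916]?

30

Listing terms: t[1] = 22, t[2] = 18, t[3] = 42, t[4] = 2, t[5] = 34, t[6] = 50, t[7] = 6, t[8] = 10, t[9] = 38, t[10] = 26, t[11] = 46, t[12] = 30, t[13] = 22.
Since t[13] = t[1] = 22, the sequence is periodic with period 12.
(2916 - 1) mod 12 = 11, so t[2916] = t[12] = 30.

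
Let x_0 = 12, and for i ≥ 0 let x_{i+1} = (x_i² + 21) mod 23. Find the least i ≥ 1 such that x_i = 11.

We have x_0 = 12, x_1 = 4, x_2 = 14, x_3 = 10, x_4 = 6, x_5 = 11, x_6 = 4.
Since x_6 = x_1 = 4, the sequence is eventually periodic: after a pre-period of length 1 it cycles with period 5.
The value 11 first appears (with i ≥ 1) at x_5.

5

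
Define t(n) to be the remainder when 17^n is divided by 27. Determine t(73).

Listing terms: t(1) = 17, t(2) = 19, t(3) = 26, t(4) = 10, t(5) = 8, t(6) = 1, t(7) = 17.
The sequence repeats with period 6.
(73 - 1) mod 6 = 0, so t(73) = t(1) = 17.

17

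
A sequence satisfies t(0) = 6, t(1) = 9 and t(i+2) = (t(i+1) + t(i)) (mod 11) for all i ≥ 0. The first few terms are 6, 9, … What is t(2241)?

t(0) = 6,  t(1) = 9,  t(2) = 4,  t(3) = 2,  t(4) = 6,  t(5) = 8,  t(6) = 3,  t(7) = 0,  t(8) = 3,  t(9) = 3,  t(10) = 6,  t(11) = 9.
The sequence repeats with period 10.
(2241 - 0) mod 10 = 1, so t(2241) = t(1) = 9.

9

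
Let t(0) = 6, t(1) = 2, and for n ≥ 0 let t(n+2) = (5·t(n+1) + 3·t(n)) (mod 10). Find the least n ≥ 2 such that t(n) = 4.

4

We have t(0) = 6, t(1) = 2, t(2) = 8, t(3) = 6, t(4) = 4, t(5) = 8, t(6) = 2, t(7) = 4, t(8) = 6, t(9) = 2.
Since (t(8), t(9)) = (t(0), t(1)) = (6, 2) (two consecutive terms determine the rest), the sequence is periodic with period 8.
The value 4 first appears (with n ≥ 2) at t(4).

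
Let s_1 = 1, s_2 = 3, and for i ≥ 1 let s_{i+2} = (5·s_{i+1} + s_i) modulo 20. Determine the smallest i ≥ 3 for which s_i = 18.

6

Computing terms: s_1 = 1, s_2 = 3, s_3 = 16, s_4 = 3, s_5 = 11, s_6 = 18, s_7 = 1, s_8 = 3.
Since (s_7, s_8) = (s_1, s_2) = (1, 3) (two consecutive terms determine the rest), the sequence is periodic with period 6.
The value 18 first appears (with i ≥ 3) at s_6.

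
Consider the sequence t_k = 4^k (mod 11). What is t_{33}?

9

We have t_0 = 1,  t_1 = 4,  t_2 = 5,  t_3 = 9,  t_4 = 3,  t_5 = 1.
Since t_5 = t_0 = 1, the sequence is periodic with period 5.
So t_{33} = t_{0 + ((33-0) mod 5)} = t_3 = 9.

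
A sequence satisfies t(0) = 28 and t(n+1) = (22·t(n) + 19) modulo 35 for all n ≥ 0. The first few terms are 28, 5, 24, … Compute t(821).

Computing terms: t(0) = 28, t(1) = 5, t(2) = 24, t(3) = 22, t(4) = 13, t(5) = 25, t(6) = 9, t(7) = 7, t(8) = 33, t(9) = 10, t(10) = 29, t(11) = 27, t(12) = 18, t(13) = 30, t(14) = 14, t(15) = 12, t(16) = 3, t(17) = 15, t(18) = 34, t(19) = 32, t(20) = 23, t(21) = 0, t(22) = 19, t(23) = 17, t(24) = 8, t(25) = 20, t(26) = 4, t(27) = 2, t(28) = 28.
Since t(28) = t(0) = 28, the sequence is periodic with period 28.
(821 - 0) mod 28 = 9, so t(821) = t(9) = 10.

10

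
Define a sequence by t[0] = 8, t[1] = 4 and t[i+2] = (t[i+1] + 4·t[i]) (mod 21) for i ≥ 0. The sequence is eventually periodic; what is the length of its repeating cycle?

We have t[0] = 8,  t[1] = 4,  t[2] = 15,  t[3] = 10,  t[4] = 7,  t[5] = 5,  t[6] = 12,  t[7] = 11,  t[8] = 17,  t[9] = 19,  t[10] = 3,  t[11] = 16,  t[12] = 7,  t[13] = 8,  t[14] = 15,  t[15] = 5,  t[16] = 2,  t[17] = 1,  t[18] = 9,  t[19] = 13,  t[20] = 7,  t[21] = 17,  t[22] = 3,  t[23] = 8,  t[24] = 20,  t[25] = 10,  t[26] = 6,  t[27] = 4,  t[28] = 7,  t[29] = 2,  t[30] = 9,  t[31] = 17,  t[32] = 11,  t[33] = 16,  t[34] = 18,  t[35] = 19,  t[36] = 7,  t[37] = 20,  t[38] = 6,  t[39] = 2,  t[40] = 5,  t[41] = 13,  t[42] = 12,  t[43] = 1,  t[44] = 7,  t[45] = 11,  t[46] = 18,  t[47] = 20,  t[48] = 8,  t[49] = 4.
The sequence repeats with period 48.

48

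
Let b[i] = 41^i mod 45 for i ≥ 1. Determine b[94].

31

Listing terms: b[1] = 41, b[2] = 16, b[3] = 26, b[4] = 31, b[5] = 11, b[6] = 1, b[7] = 41.
The sequence repeats with period 6.
So b[94] = b[1 + ((94-1) mod 6)] = b[4] = 31.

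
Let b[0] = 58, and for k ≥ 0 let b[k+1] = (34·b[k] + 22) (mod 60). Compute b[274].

38

We have b[0] = 58, b[1] = 14, b[2] = 18, b[3] = 34, b[4] = 38, b[5] = 54, b[6] = 58.
The sequence repeats with period 6.
So b[274] = b[0 + ((274-0) mod 6)] = b[4] = 38.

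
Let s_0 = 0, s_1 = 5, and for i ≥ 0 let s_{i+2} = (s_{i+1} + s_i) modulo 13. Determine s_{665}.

0

Computing terms: s_0 = 0; s_1 = 5; s_2 = 5; s_3 = 10; s_4 = 2; s_5 = 12; s_6 = 1; s_7 = 0; s_8 = 1; s_9 = 1; s_{10} = 2; s_{11} = 3; s_{12} = 5; s_{13} = 8; s_{14} = 0; s_{15} = 8; s_{16} = 8; s_{17} = 3; s_{18} = 11; s_{19} = 1; s_{20} = 12; s_{21} = 0; s_{22} = 12; s_{23} = 12; s_{24} = 11; s_{25} = 10; s_{26} = 8; s_{27} = 5; s_{28} = 0; s_{29} = 5.
Since (s_{28}, s_{29}) = (s_0, s_1) = (0, 5) (two consecutive terms determine the rest), the sequence is periodic with period 28.
So s_{665} = s_{0 + ((665-0) mod 28)} = s_{21} = 0.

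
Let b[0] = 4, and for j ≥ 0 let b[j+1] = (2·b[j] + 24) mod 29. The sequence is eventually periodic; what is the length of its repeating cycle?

We have b[0] = 4,  b[1] = 3,  b[2] = 1,  b[3] = 26,  b[4] = 18,  b[5] = 2,  b[6] = 28,  b[7] = 22,  b[8] = 10,  b[9] = 15,  b[10] = 25,  b[11] = 16,  b[12] = 27,  b[13] = 20,  b[14] = 6,  b[15] = 7,  b[16] = 9,  b[17] = 13,  b[18] = 21,  b[19] = 8,  b[20] = 11,  b[21] = 17,  b[22] = 0,  b[23] = 24,  b[24] = 14,  b[25] = 23,  b[26] = 12,  b[27] = 19,  b[28] = 4.
The sequence repeats with period 28.

28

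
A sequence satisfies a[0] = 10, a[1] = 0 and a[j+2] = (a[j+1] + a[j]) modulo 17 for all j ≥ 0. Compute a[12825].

6

a[0] = 10,  a[1] = 0,  a[2] = 10,  a[3] = 10,  a[4] = 3,  a[5] = 13,  a[6] = 16,  a[7] = 12,  a[8] = 11,  a[9] = 6,  a[10] = 0,  a[11] = 6,  a[12] = 6,  a[13] = 12,  a[14] = 1,  a[15] = 13,  a[16] = 14,  a[17] = 10,  a[18] = 7,  a[19] = 0,  a[20] = 7,  a[21] = 7,  a[22] = 14,  a[23] = 4,  a[24] = 1,  a[25] = 5,  a[26] = 6,  a[27] = 11,  a[28] = 0,  a[29] = 11,  a[30] = 11,  a[31] = 5,  a[32] = 16,  a[33] = 4,  a[34] = 3,  a[35] = 7,  a[36] = 10,  a[37] = 0.
Since (a[36], a[37]) = (a[0], a[1]) = (10, 0) (two consecutive terms determine the rest), the sequence is periodic with period 36.
(12825 - 0) mod 36 = 9, so a[12825] = a[9] = 6.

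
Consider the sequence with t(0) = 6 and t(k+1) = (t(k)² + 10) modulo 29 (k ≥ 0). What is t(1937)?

Computing terms: t(0) = 6, t(1) = 17, t(2) = 9, t(3) = 4, t(4) = 26, t(5) = 19, t(6) = 23, t(7) = 17.
Since t(7) = t(1) = 17, the sequence is eventually periodic: after a pre-period of length 1 it cycles with period 6.
For k ≥ 1, t(k) depends only on (k - 1) mod 6. (1937 - 1) mod 6 = 4, so t(1937) = t(5) = 19.

19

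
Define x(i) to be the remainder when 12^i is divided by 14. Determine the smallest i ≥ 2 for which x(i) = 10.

5

We have x(1) = 12; x(2) = 4; x(3) = 6; x(4) = 2; x(5) = 10; x(6) = 8; x(7) = 12.
The sequence repeats with period 6.
The value 10 first appears (with i ≥ 2) at x(5).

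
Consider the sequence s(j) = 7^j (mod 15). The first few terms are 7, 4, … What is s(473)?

7

s(1) = 7, s(2) = 4, s(3) = 13, s(4) = 1, s(5) = 7.
The sequence repeats with period 4.
So s(473) = s(1 + ((473-1) mod 4)) = s(1) = 7.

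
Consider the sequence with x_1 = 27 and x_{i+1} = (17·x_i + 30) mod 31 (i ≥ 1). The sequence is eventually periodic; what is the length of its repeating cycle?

x_1 = 27,  x_2 = 24,  x_3 = 4,  x_4 = 5,  x_5 = 22,  x_6 = 1,  x_7 = 16,  x_8 = 23,  x_9 = 18,  x_{10} = 26,  x_{11} = 7,  x_{12} = 25,  x_{13} = 21,  x_{14} = 15,  x_{15} = 6,  x_{16} = 8,  x_{17} = 11,  x_{18} = 0,  x_{19} = 30,  x_{20} = 13,  x_{21} = 3,  x_{22} = 19,  x_{23} = 12,  x_{24} = 17,  x_{25} = 9,  x_{26} = 28,  x_{27} = 10,  x_{28} = 14,  x_{29} = 20,  x_{30} = 29,  x_{31} = 27.
The sequence repeats with period 30.

30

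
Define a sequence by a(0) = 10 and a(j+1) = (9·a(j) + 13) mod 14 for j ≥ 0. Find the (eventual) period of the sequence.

We have a(0) = 10, a(1) = 5, a(2) = 2, a(3) = 3, a(4) = 12, a(5) = 9, a(6) = 10.
The sequence repeats with period 6.

6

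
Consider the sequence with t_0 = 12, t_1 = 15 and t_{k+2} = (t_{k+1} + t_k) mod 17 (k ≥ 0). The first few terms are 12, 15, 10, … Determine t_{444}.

t_0 = 12; t_1 = 15; t_2 = 10; t_3 = 8; t_4 = 1; t_5 = 9; t_6 = 10; t_7 = 2; t_8 = 12; t_9 = 14; t_{10} = 9; t_{11} = 6; t_{12} = 15; t_{13} = 4; t_{14} = 2; t_{15} = 6; t_{16} = 8; t_{17} = 14; t_{18} = 5; t_{19} = 2; t_{20} = 7; t_{21} = 9; t_{22} = 16; t_{23} = 8; t_{24} = 7; t_{25} = 15; t_{26} = 5; t_{27} = 3; t_{28} = 8; t_{29} = 11; t_{30} = 2; t_{31} = 13; t_{32} = 15; t_{33} = 11; t_{34} = 9; t_{35} = 3; t_{36} = 12; t_{37} = 15.
The sequence repeats with period 36.
(444 - 0) mod 36 = 12, so t_{444} = t_{12} = 15.

15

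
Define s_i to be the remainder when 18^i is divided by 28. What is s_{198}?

We have s_0 = 1, s_1 = 18, s_2 = 16, s_3 = 8, s_4 = 4, s_5 = 16.
Since s_5 = s_2 = 16, the sequence is eventually periodic: after a pre-period of length 2 it cycles with period 3.
For i ≥ 2, s_i depends only on (i - 2) mod 3. (198 - 2) mod 3 = 1, so s_{198} = s_3 = 8.

8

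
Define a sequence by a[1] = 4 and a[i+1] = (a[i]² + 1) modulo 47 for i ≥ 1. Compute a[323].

a[1] = 4, a[2] = 17, a[3] = 8, a[4] = 18, a[5] = 43, a[6] = 17.
Since a[6] = a[2] = 17, the sequence is eventually periodic: after a pre-period of length 1 it cycles with period 4.
For i ≥ 2, a[i] depends only on (i - 2) mod 4. (323 - 2) mod 4 = 1, so a[323] = a[3] = 8.

8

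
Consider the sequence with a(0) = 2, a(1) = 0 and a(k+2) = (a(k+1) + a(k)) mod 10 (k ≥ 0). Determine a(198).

We have a(0) = 2,  a(1) = 0,  a(2) = 2,  a(3) = 2,  a(4) = 4,  a(5) = 6,  a(6) = 0,  a(7) = 6,  a(8) = 6,  a(9) = 2,  a(10) = 8,  a(11) = 0,  a(12) = 8,  a(13) = 8,  a(14) = 6,  a(15) = 4,  a(16) = 0,  a(17) = 4,  a(18) = 4,  a(19) = 8,  a(20) = 2,  a(21) = 0.
The sequence repeats with period 20.
So a(198) = a(0 + ((198-0) mod 20)) = a(18) = 4.

4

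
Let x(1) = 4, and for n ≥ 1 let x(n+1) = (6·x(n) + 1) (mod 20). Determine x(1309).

x(1) = 4,  x(2) = 5,  x(3) = 11,  x(4) = 7,  x(5) = 3,  x(6) = 19,  x(7) = 15,  x(8) = 11.
Since x(8) = x(3) = 11, the sequence is eventually periodic: after a pre-period of length 2 it cycles with period 5.
For n ≥ 3, x(n) depends only on (n - 3) mod 5. (1309 - 3) mod 5 = 1, so x(1309) = x(4) = 7.

7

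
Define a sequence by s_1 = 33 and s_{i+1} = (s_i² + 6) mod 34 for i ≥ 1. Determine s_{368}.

We have s_1 = 33,  s_2 = 7,  s_3 = 21,  s_4 = 5,  s_5 = 31,  s_6 = 15,  s_7 = 27,  s_8 = 21.
Since s_8 = s_3 = 21, the sequence is eventually periodic: after a pre-period of length 2 it cycles with period 5.
For i ≥ 3, s_i depends only on (i - 3) mod 5. (368 - 3) mod 5 = 0, so s_{368} = s_3 = 21.

21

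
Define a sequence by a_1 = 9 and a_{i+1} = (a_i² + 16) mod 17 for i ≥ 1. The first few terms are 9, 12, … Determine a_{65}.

8

a_1 = 9; a_2 = 12; a_3 = 7; a_4 = 14; a_5 = 8; a_6 = 12.
Since a_6 = a_2 = 12, the sequence is eventually periodic: after a pre-period of length 1 it cycles with period 4.
For i ≥ 2, a_i depends only on (i - 2) mod 4. (65 - 2) mod 4 = 3, so a_{65} = a_5 = 8.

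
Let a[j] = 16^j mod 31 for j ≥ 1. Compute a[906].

16

We have a[1] = 16; a[2] = 8; a[3] = 4; a[4] = 2; a[5] = 1; a[6] = 16.
Since a[6] = a[1] = 16, the sequence is periodic with period 5.
So a[906] = a[1 + ((906-1) mod 5)] = a[1] = 16.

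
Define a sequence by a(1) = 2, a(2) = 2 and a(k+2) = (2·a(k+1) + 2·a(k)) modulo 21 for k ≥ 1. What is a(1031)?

We have a(1) = 2; a(2) = 2; a(3) = 8; a(4) = 20; a(5) = 14; a(6) = 5; a(7) = 17; a(8) = 2; a(9) = 17; a(10) = 17; a(11) = 5; a(12) = 2; a(13) = 14; a(14) = 11; a(15) = 8; a(16) = 17; a(17) = 8; a(18) = 8; a(19) = 11; a(20) = 17; a(21) = 14; a(22) = 20; a(23) = 5; a(24) = 8; a(25) = 5; a(26) = 5; a(27) = 20; a(28) = 8; a(29) = 14; a(30) = 2; a(31) = 11; a(32) = 5; a(33) = 11; a(34) = 11; a(35) = 2; a(36) = 5; a(37) = 14; a(38) = 17; a(39) = 20; a(40) = 11; a(41) = 20; a(42) = 20; a(43) = 17; a(44) = 11; a(45) = 14; a(46) = 8; a(47) = 2; a(48) = 20; a(49) = 2; a(50) = 2.
Since (a(49), a(50)) = (a(1), a(2)) = (2, 2) (two consecutive terms determine the rest), the sequence is periodic with period 48.
(1031 - 1) mod 48 = 22, so a(1031) = a(23) = 5.

5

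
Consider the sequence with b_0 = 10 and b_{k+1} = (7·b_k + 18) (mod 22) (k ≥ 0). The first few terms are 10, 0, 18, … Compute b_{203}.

Computing terms: b_0 = 10,  b_1 = 0,  b_2 = 18,  b_3 = 12,  b_4 = 14,  b_5 = 6,  b_6 = 16,  b_7 = 20,  b_8 = 4,  b_9 = 2,  b_{10} = 10.
Since b_{10} = b_0 = 10, the sequence is periodic with period 10.
So b_{203} = b_{0 + ((203-0) mod 10)} = b_3 = 12.

12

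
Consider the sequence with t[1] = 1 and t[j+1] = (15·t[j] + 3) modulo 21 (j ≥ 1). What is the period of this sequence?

We have t[1] = 1,  t[2] = 18,  t[3] = 0,  t[4] = 3,  t[5] = 6,  t[6] = 9,  t[7] = 12,  t[8] = 15,  t[9] = 18.
Since t[9] = t[2] = 18, the sequence is eventually periodic: after a pre-period of length 1 it cycles with period 7.

7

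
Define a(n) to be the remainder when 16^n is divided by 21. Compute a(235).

16

Computing terms: a(0) = 1, a(1) = 16, a(2) = 4, a(3) = 1.
Since a(3) = a(0) = 1, the sequence is periodic with period 3.
(235 - 0) mod 3 = 1, so a(235) = a(1) = 16.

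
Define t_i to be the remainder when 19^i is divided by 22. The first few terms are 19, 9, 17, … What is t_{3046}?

3

Listing terms: t_1 = 19,  t_2 = 9,  t_3 = 17,  t_4 = 15,  t_5 = 21,  t_6 = 3,  t_7 = 13,  t_8 = 5,  t_9 = 7,  t_{10} = 1,  t_{11} = 19.
Since t_{11} = t_1 = 19, the sequence is periodic with period 10.
(3046 - 1) mod 10 = 5, so t_{3046} = t_6 = 3.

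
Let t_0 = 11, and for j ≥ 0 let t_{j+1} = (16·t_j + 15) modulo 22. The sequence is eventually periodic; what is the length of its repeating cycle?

5

t_0 = 11; t_1 = 15; t_2 = 13; t_3 = 3; t_4 = 19; t_5 = 11.
The sequence repeats with period 5.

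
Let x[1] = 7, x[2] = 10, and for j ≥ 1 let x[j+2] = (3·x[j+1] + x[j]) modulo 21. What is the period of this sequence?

16

Computing terms: x[1] = 7, x[2] = 10, x[3] = 16, x[4] = 16, x[5] = 1, x[6] = 19, x[7] = 16, x[8] = 4, x[9] = 7, x[10] = 4, x[11] = 19, x[12] = 19, x[13] = 13, x[14] = 16, x[15] = 19, x[16] = 10, x[17] = 7, x[18] = 10.
Since (x[17], x[18]) = (x[1], x[2]) = (7, 10) (two consecutive terms determine the rest), the sequence is periodic with period 16.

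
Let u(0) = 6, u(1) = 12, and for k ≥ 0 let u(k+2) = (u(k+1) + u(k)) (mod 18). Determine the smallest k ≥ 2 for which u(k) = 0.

Computing terms: u(0) = 6; u(1) = 12; u(2) = 0; u(3) = 12; u(4) = 12; u(5) = 6; u(6) = 0; u(7) = 6; u(8) = 6; u(9) = 12.
The sequence repeats with period 8.
The value 0 first appears (with k ≥ 2) at u(2).

2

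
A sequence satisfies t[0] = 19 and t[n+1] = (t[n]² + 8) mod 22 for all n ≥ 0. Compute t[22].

Listing terms: t[0] = 19,  t[1] = 17,  t[2] = 11,  t[3] = 19.
Since t[3] = t[0] = 19, the sequence is periodic with period 3.
So t[22] = t[0 + ((22-0) mod 3)] = t[1] = 17.

17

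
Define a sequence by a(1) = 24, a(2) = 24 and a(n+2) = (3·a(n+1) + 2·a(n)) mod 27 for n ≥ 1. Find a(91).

Computing terms: a(1) = 24,  a(2) = 24,  a(3) = 12,  a(4) = 3,  a(5) = 6,  a(6) = 24,  a(7) = 3,  a(8) = 3,  a(9) = 15,  a(10) = 24,  a(11) = 21,  a(12) = 3,  a(13) = 24,  a(14) = 24.
Since (a(13), a(14)) = (a(1), a(2)) = (24, 24) (two consecutive terms determine the rest), the sequence is periodic with period 12.
So a(91) = a(1 + ((91-1) mod 12)) = a(7) = 3.

3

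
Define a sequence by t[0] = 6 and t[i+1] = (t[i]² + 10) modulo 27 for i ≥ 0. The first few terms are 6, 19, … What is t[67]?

We have t[0] = 6; t[1] = 19; t[2] = 20; t[3] = 5; t[4] = 8; t[5] = 20.
Since t[5] = t[2] = 20, the sequence is eventually periodic: after a pre-period of length 2 it cycles with period 3.
For i ≥ 2, t[i] depends only on (i - 2) mod 3. (67 - 2) mod 3 = 2, so t[67] = t[4] = 8.

8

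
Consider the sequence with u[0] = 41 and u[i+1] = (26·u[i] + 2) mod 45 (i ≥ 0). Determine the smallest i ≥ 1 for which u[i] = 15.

Computing terms: u[0] = 41,  u[1] = 33,  u[2] = 5,  u[3] = 42,  u[4] = 14,  u[5] = 6,  u[6] = 23,  u[7] = 15,  u[8] = 32,  u[9] = 24,  u[10] = 41.
Since u[10] = u[0] = 41, the sequence is periodic with period 10.
The value 15 first appears (with i ≥ 1) at u[7].

7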